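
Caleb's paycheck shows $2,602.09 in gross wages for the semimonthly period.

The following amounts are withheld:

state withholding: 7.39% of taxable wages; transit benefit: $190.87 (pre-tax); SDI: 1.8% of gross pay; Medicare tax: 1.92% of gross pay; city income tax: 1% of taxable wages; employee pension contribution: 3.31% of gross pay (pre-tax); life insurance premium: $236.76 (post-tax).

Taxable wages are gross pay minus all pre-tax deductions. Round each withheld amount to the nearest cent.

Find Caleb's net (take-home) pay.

$1,796.46

Employee pension contribution: $2,602.09 × 0.0331 = $86.13
Transit benefit: $190.87
Pre-tax total = $86.13 + $190.87 = $277.00
Taxable wages = $2,602.09 − $277.00 = $2,325.09
City income tax: $2,325.09 × 0.01 = $23.25
State withholding: $2,325.09 × 0.0739 = $171.82
Medicare tax: $2,602.09 × 0.0192 = $49.96
SDI: $2,602.09 × 0.018 = $46.84
Life insurance premium: $236.76
Total deductions = $86.13 + $190.87 + $23.25 + $171.82 + $49.96 + $46.84 + $236.76 = $805.63
Net pay = $2,602.09 − $805.63 = $1,796.46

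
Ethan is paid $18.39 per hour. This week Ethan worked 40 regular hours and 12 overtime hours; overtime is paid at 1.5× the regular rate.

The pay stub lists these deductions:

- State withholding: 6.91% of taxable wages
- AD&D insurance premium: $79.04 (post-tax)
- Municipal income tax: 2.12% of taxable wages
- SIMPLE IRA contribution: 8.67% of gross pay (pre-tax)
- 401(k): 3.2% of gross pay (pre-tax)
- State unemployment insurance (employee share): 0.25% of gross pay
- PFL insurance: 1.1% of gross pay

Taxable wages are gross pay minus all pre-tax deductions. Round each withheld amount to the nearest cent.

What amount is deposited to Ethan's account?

$761.69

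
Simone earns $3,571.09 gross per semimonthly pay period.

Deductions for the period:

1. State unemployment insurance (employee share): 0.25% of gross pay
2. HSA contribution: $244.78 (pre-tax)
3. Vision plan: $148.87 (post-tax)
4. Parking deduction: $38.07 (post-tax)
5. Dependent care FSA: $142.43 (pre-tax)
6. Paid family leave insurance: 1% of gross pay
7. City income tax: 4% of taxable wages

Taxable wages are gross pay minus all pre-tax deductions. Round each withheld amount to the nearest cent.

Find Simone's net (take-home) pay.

HSA contribution: $244.78
Dependent care FSA: $142.43
Pre-tax total = $244.78 + $142.43 = $387.21
Taxable wages = $3,571.09 − $387.21 = $3,183.88
City income tax: $3,183.88 × 0.04 = $127.36
Paid family leave insurance: $3,571.09 × 0.01 = $35.71
State unemployment insurance (employee share): $3,571.09 × 0.0025 = $8.93
Vision plan: $148.87
Parking deduction: $38.07
Total deductions = $244.78 + $142.43 + $127.36 + $35.71 + $8.93 + $148.87 + $38.07 = $746.15
Net pay = $3,571.09 − $746.15 = $2,824.94

$2,824.94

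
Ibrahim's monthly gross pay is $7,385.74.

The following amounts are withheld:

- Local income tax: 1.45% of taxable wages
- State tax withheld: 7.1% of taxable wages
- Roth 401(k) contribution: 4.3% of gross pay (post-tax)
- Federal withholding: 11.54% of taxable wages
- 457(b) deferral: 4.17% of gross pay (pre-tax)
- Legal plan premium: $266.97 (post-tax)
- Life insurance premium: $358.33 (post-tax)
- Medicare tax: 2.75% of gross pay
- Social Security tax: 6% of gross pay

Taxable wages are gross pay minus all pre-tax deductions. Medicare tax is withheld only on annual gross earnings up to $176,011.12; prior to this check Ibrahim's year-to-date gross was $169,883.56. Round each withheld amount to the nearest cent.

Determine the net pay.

$4,101.29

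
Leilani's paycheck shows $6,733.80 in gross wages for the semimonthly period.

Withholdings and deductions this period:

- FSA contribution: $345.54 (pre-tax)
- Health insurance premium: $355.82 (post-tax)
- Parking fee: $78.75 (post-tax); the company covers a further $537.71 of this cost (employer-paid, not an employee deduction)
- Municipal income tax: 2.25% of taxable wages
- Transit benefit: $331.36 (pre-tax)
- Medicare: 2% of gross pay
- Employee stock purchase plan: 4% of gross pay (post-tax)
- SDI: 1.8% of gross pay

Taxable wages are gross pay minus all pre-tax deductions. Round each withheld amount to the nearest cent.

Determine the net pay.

Transit benefit: $331.36
FSA contribution: $345.54
Pre-tax total = $331.36 + $345.54 = $676.90
Taxable wages = $6,733.80 − $676.90 = $6,056.90
Municipal income tax: $6,056.90 × 0.0225 = $136.28
Medicare: $6,733.80 × 0.02 = $134.68
SDI: $6,733.80 × 0.018 = $121.21
Parking fee: $78.75
Health insurance premium: $355.82
Employee stock purchase plan: $6,733.80 × 0.04 = $269.35
(Employer's $537.71 toward parking fee is not withheld from the employee.)
Total deductions = $331.36 + $345.54 + $136.28 + $134.68 + $121.21 + $78.75 + $355.82 + $269.35 = $1,772.99
Net pay = $6,733.80 − $1,772.99 = $4,960.81

$4,960.81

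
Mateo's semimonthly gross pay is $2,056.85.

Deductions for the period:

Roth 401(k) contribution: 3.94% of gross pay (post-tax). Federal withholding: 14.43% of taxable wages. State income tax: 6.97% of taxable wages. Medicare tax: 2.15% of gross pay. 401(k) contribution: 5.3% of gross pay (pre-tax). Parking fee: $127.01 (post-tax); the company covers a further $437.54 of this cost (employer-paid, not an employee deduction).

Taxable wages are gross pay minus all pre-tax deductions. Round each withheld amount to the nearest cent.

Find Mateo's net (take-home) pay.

$1,278.74

401(k) contribution: $2,056.85 × 0.053 = $109.01
Taxable wages = $2,056.85 − $109.01 = $1,947.84
Federal withholding: $1,947.84 × 0.1443 = $281.07
State income tax: $1,947.84 × 0.0697 = $135.76
Medicare tax: $2,056.85 × 0.0215 = $44.22
Parking fee: $127.01
Roth 401(k) contribution: $2,056.85 × 0.0394 = $81.04
(Employer's $437.54 toward parking fee is not withheld from the employee.)
Total deductions = $109.01 + $281.07 + $135.76 + $44.22 + $127.01 + $81.04 = $778.11
Net pay = $2,056.85 − $778.11 = $1,278.74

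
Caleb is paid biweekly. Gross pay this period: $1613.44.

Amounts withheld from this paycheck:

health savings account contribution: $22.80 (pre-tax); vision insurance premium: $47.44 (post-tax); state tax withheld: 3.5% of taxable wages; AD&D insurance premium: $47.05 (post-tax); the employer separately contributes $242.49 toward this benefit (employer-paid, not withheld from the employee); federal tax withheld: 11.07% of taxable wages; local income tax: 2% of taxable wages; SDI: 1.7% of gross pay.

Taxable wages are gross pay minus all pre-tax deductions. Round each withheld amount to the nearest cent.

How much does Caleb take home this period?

$1205.16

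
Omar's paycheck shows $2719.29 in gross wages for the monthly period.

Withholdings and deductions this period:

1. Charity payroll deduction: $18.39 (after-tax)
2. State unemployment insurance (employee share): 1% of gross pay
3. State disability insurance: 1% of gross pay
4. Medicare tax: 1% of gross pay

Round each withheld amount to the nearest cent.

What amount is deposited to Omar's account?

State disability insurance: $2719.29 × 0.01 = $27.19
State unemployment insurance (employee share): $2719.29 × 0.01 = $27.19
Medicare tax: $2719.29 × 0.01 = $27.19
Charity payroll deduction: $18.39
Total deductions = $27.19 + $27.19 + $27.19 + $18.39 = $99.96
Net pay = $2719.29 − $99.96 = $2619.33

$2619.33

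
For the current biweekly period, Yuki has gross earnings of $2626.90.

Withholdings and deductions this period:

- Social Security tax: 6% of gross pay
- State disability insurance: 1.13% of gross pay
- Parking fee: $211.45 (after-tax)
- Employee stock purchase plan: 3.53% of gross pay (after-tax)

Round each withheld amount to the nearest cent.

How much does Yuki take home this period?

$2135.43

State disability insurance: $2626.90 × 0.0113 = $29.68
Social Security tax: $2626.90 × 0.06 = $157.61
Parking fee: $211.45
Employee stock purchase plan: $2626.90 × 0.0353 = $92.73
Total deductions = $29.68 + $157.61 + $211.45 + $92.73 = $491.47
Net pay = $2626.90 − $491.47 = $2135.43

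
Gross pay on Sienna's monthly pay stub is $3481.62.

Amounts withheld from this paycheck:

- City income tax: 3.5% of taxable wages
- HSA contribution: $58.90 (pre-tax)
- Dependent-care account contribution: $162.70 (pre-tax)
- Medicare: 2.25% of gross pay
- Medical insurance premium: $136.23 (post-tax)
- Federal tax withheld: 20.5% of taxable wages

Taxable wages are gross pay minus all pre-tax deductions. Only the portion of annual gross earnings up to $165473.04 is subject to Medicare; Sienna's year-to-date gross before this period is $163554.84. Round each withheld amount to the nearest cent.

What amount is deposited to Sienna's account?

Dependent-care account contribution: $162.70
HSA contribution: $58.90
Pre-tax total = $162.70 + $58.90 = $221.60
Taxable wages = $3481.62 − $221.60 = $3260.02
Federal tax withheld: $3260.02 × 0.205 = $668.30
City income tax: $3260.02 × 0.035 = $114.10
Medicare: only $165473.04 − $163554.84 = $1918.20 of this check is subject → $1918.20 × 0.0225 = $43.16
Medical insurance premium: $136.23
Total deductions = $162.70 + $58.90 + $668.30 + $114.10 + $43.16 + $136.23 = $1183.39
Net pay = $3481.62 − $1183.39 = $2298.23

$2298.23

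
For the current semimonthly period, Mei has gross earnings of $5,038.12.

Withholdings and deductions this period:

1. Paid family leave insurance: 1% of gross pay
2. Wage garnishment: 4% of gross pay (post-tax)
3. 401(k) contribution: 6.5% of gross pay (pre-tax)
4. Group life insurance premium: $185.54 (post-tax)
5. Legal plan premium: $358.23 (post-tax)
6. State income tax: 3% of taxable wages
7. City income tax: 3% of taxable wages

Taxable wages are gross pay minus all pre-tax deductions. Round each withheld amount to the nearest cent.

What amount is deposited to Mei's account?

$3,632.33

401(k) contribution: $5,038.12 × 0.065 = $327.48
Taxable wages = $5,038.12 − $327.48 = $4,710.64
State income tax: $4,710.64 × 0.03 = $141.32
City income tax: $4,710.64 × 0.03 = $141.32
Paid family leave insurance: $5,038.12 × 0.01 = $50.38
Legal plan premium: $358.23
Wage garnishment: $5,038.12 × 0.04 = $201.52
Group life insurance premium: $185.54
Total deductions = $327.48 + $141.32 + $141.32 + $50.38 + $358.23 + $201.52 + $185.54 = $1,405.79
Net pay = $5,038.12 − $1,405.79 = $3,632.33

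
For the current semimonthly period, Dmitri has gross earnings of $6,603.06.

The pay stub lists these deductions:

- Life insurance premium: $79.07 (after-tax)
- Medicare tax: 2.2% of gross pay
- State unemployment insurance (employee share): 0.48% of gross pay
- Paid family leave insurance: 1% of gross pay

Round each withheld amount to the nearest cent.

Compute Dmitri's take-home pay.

$6,281.00

Paid family leave insurance: $6,603.06 × 0.01 = $66.03
State unemployment insurance (employee share): $6,603.06 × 0.0048 = $31.69
Medicare tax: $6,603.06 × 0.022 = $145.27
Life insurance premium: $79.07
Total deductions = $66.03 + $31.69 + $145.27 + $79.07 = $322.06
Net pay = $6,603.06 − $322.06 = $6,281.00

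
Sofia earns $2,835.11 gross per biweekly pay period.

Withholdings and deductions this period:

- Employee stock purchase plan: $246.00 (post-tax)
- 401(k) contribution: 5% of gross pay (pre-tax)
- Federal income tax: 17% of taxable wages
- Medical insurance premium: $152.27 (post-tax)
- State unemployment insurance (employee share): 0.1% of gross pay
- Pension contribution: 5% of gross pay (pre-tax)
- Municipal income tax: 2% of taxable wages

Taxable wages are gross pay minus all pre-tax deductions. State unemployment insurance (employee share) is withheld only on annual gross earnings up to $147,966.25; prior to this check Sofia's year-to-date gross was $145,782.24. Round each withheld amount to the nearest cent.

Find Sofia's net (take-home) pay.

401(k) contribution: $2,835.11 × 0.05 = $141.76
Pension contribution: $2,835.11 × 0.05 = $141.76
Pre-tax total = $141.76 + $141.76 = $283.52
Taxable wages = $2,835.11 − $283.52 = $2,551.59
Federal income tax: $2,551.59 × 0.17 = $433.77
Municipal income tax: $2,551.59 × 0.02 = $51.03
State unemployment insurance (employee share): only $147,966.25 − $145,782.24 = $2,184.01 of this check is subject → $2,184.01 × 0.001 = $2.18
Employee stock purchase plan: $246.00
Medical insurance premium: $152.27
Total deductions = $141.76 + $141.76 + $433.77 + $51.03 + $2.18 + $246.00 + $152.27 = $1,168.77
Net pay = $2,835.11 − $1,168.77 = $1,666.34

$1,666.34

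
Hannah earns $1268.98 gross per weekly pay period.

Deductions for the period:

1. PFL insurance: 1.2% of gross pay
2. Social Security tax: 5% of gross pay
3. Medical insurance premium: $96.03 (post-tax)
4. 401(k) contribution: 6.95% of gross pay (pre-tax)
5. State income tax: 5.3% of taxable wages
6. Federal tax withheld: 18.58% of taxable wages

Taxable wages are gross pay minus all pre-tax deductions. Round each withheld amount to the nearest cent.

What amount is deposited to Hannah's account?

$724.11

401(k) contribution: $1268.98 × 0.0695 = $88.19
Taxable wages = $1268.98 − $88.19 = $1180.79
State income tax: $1180.79 × 0.053 = $62.58
Federal tax withheld: $1180.79 × 0.1858 = $219.39
PFL insurance: $1268.98 × 0.012 = $15.23
Social Security tax: $1268.98 × 0.05 = $63.45
Medical insurance premium: $96.03
Total deductions = $88.19 + $62.58 + $219.39 + $15.23 + $63.45 + $96.03 = $544.87
Net pay = $1268.98 − $544.87 = $724.11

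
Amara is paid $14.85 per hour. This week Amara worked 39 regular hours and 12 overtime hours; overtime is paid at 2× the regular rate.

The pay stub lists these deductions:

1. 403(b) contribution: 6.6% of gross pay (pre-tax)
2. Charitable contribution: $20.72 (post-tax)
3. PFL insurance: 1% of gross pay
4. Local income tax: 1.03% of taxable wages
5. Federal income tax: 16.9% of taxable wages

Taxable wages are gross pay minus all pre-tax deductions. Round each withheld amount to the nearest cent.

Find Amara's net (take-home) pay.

Regular pay: 39 × $14.85 = $579.15
Overtime pay: 12 × $14.85 × 2 = $356.40
Gross pay = $579.15 + $356.40 = $935.55
403(b) contribution: $935.55 × 0.066 = $61.75
Taxable wages = $935.55 − $61.75 = $873.80
Federal income tax: $873.80 × 0.169 = $147.67
Local income tax: $873.80 × 0.0103 = $9.00
PFL insurance: $935.55 × 0.01 = $9.36
Charitable contribution: $20.72
Total deductions = $61.75 + $147.67 + $9.00 + $9.36 + $20.72 = $248.50
Net pay = $935.55 − $248.50 = $687.05

$687.05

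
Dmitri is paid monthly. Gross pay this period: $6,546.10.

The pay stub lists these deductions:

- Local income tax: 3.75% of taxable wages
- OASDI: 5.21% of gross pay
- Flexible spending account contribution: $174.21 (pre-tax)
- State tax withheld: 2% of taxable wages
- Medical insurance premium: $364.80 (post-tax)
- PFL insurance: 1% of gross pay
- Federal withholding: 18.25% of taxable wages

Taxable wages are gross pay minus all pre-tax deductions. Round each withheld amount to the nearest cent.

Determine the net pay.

Flexible spending account contribution: $174.21
Taxable wages = $6,546.10 − $174.21 = $6,371.89
Local income tax: $6,371.89 × 0.0375 = $238.95
Federal withholding: $6,371.89 × 0.1825 = $1,162.87
State tax withheld: $6,371.89 × 0.02 = $127.44
OASDI: $6,546.10 × 0.0521 = $341.05
PFL insurance: $6,546.10 × 0.01 = $65.46
Medical insurance premium: $364.80
Total deductions = $174.21 + $238.95 + $1,162.87 + $127.44 + $341.05 + $65.46 + $364.80 = $2,474.78
Net pay = $6,546.10 − $2,474.78 = $4,071.32

$4,071.32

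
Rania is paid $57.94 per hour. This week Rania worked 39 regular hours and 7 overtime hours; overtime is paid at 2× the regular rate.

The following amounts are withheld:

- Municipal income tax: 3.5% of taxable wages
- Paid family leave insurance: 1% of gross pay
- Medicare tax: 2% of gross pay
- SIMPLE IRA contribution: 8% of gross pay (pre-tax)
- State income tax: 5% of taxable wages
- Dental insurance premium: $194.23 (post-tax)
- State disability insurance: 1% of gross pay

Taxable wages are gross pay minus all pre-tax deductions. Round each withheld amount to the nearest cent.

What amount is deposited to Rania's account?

$2,267.94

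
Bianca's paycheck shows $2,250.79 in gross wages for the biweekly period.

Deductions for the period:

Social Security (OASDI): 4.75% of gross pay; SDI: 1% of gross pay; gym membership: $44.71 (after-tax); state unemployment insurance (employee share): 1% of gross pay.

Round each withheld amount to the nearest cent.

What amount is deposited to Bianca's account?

SDI: $2,250.79 × 0.01 = $22.51
Social Security (OASDI): $2,250.79 × 0.0475 = $106.91
State unemployment insurance (employee share): $2,250.79 × 0.01 = $22.51
Gym membership: $44.71
Total deductions = $22.51 + $106.91 + $22.51 + $44.71 = $196.64
Net pay = $2,250.79 − $196.64 = $2,054.15

$2,054.15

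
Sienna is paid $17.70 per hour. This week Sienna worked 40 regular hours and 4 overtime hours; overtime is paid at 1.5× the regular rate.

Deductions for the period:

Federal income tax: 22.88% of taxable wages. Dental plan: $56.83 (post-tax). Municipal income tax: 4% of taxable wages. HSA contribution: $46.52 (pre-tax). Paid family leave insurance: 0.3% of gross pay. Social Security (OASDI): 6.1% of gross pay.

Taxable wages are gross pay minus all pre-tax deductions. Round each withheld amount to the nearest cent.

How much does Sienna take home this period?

$452.38

Regular pay: 40 × $17.70 = $708.00
Overtime pay: 4 × $17.70 × 1.5 = $106.20
Gross pay = $708.00 + $106.20 = $814.20
HSA contribution: $46.52
Taxable wages = $814.20 − $46.52 = $767.68
Federal income tax: $767.68 × 0.2288 = $175.65
Municipal income tax: $767.68 × 0.04 = $30.71
Paid family leave insurance: $814.20 × 0.003 = $2.44
Social Security (OASDI): $814.20 × 0.061 = $49.67
Dental plan: $56.83
Total deductions = $46.52 + $175.65 + $30.71 + $2.44 + $49.67 + $56.83 = $361.82
Net pay = $814.20 − $361.82 = $452.38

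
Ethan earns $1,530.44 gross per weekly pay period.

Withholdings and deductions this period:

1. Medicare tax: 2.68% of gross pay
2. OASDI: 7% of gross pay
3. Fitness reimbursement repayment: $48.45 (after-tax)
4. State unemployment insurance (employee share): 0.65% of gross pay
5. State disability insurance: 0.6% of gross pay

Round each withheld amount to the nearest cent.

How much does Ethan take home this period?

$1,314.71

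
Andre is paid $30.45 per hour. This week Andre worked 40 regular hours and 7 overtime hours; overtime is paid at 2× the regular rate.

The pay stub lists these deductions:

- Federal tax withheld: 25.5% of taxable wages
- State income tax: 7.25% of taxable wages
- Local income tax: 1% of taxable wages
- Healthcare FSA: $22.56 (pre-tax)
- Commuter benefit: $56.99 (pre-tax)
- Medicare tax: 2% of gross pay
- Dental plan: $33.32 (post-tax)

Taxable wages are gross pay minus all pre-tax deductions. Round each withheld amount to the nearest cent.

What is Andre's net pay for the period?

Regular pay: 40 × $30.45 = $1,218.00
Overtime pay: 7 × $30.45 × 2 = $426.30
Gross pay = $1,218.00 + $426.30 = $1,644.30
Healthcare FSA: $22.56
Commuter benefit: $56.99
Pre-tax total = $22.56 + $56.99 = $79.55
Taxable wages = $1,644.30 − $79.55 = $1,564.75
Local income tax: $1,564.75 × 0.01 = $15.65
State income tax: $1,564.75 × 0.0725 = $113.44
Federal tax withheld: $1,564.75 × 0.255 = $399.01
Medicare tax: $1,644.30 × 0.02 = $32.89
Dental plan: $33.32
Total deductions = $22.56 + $56.99 + $15.65 + $113.44 + $399.01 + $32.89 + $33.32 = $673.86
Net pay = $1,644.30 − $673.86 = $970.44

$970.44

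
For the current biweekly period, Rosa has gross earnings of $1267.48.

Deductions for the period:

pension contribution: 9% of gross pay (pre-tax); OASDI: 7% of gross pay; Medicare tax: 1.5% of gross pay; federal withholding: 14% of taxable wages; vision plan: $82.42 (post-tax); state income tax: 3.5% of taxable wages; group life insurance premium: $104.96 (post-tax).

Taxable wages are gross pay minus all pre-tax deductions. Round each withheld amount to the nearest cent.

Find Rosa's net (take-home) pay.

$656.45

Pension contribution: $1267.48 × 0.09 = $114.07
Taxable wages = $1267.48 − $114.07 = $1153.41
State income tax: $1153.41 × 0.035 = $40.37
Federal withholding: $1153.41 × 0.14 = $161.48
Medicare tax: $1267.48 × 0.015 = $19.01
OASDI: $1267.48 × 0.07 = $88.72
Group life insurance premium: $104.96
Vision plan: $82.42
Total deductions = $114.07 + $40.37 + $161.48 + $19.01 + $88.72 + $104.96 + $82.42 = $611.03
Net pay = $1267.48 − $611.03 = $656.45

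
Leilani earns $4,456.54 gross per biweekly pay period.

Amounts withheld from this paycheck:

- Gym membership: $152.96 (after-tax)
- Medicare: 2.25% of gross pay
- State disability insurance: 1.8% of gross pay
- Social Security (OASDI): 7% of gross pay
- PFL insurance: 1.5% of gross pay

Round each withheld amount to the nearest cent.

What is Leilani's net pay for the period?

Social Security (OASDI): $4,456.54 × 0.07 = $311.96
State disability insurance: $4,456.54 × 0.018 = $80.22
Medicare: $4,456.54 × 0.0225 = $100.27
PFL insurance: $4,456.54 × 0.015 = $66.85
Gym membership: $152.96
Total deductions = $311.96 + $80.22 + $100.27 + $66.85 + $152.96 = $712.26
Net pay = $4,456.54 − $712.26 = $3,744.28

$3,744.28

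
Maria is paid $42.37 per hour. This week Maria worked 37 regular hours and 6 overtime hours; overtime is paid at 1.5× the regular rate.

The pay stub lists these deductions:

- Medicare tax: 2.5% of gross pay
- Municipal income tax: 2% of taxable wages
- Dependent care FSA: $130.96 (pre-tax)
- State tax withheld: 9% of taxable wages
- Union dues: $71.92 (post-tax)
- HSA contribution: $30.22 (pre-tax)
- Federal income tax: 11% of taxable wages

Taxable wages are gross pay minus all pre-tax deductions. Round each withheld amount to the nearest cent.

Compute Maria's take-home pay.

Regular pay: 37 × $42.37 = $1,567.69
Overtime pay: 6 × $42.37 × 1.5 = $381.33
Gross pay = $1,567.69 + $381.33 = $1,949.02
Dependent care FSA: $130.96
HSA contribution: $30.22
Pre-tax total = $130.96 + $30.22 = $161.18
Taxable wages = $1,949.02 − $161.18 = $1,787.84
Municipal income tax: $1,787.84 × 0.02 = $35.76
Federal income tax: $1,787.84 × 0.11 = $196.66
State tax withheld: $1,787.84 × 0.09 = $160.91
Medicare tax: $1,949.02 × 0.025 = $48.73
Union dues: $71.92
Total deductions = $130.96 + $30.22 + $35.76 + $196.66 + $160.91 + $48.73 + $71.92 = $675.16
Net pay = $1,949.02 − $675.16 = $1,273.86

$1,273.86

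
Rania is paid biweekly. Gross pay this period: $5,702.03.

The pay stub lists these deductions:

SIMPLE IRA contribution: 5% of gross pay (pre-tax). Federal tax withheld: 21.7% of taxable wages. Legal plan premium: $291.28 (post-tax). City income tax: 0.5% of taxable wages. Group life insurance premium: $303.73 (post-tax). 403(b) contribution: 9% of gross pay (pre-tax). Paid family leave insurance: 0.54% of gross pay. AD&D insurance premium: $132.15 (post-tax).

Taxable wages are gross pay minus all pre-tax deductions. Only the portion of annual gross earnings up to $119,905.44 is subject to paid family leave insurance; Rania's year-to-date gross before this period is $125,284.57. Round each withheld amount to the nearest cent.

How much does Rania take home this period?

$3,087.96

403(b) contribution: $5,702.03 × 0.09 = $513.18
SIMPLE IRA contribution: $5,702.03 × 0.05 = $285.10
Pre-tax total = $513.18 + $285.10 = $798.28
Taxable wages = $5,702.03 − $798.28 = $4,903.75
City income tax: $4,903.75 × 0.005 = $24.52
Federal tax withheld: $4,903.75 × 0.217 = $1,064.11
Paid family leave insurance: annual cap $119,905.44 already reached (YTD $125,284.57), so $0.00
Legal plan premium: $291.28
Group life insurance premium: $303.73
AD&D insurance premium: $132.15
Total deductions = $513.18 + $285.10 + $24.52 + $1,064.11 + $0.00 + $291.28 + $303.73 + $132.15 = $2,614.07
Net pay = $5,702.03 − $2,614.07 = $3,087.96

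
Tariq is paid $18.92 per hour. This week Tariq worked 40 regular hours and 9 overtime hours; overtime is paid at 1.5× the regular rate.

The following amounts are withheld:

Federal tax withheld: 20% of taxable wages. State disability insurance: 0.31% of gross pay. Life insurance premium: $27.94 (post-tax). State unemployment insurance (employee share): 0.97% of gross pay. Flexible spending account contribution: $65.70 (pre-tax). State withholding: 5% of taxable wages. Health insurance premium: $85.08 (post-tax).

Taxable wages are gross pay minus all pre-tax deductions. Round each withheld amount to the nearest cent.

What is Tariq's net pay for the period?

Regular pay: 40 × $18.92 = $756.80
Overtime pay: 9 × $18.92 × 1.5 = $255.42
Gross pay = $756.80 + $255.42 = $1,012.22
Flexible spending account contribution: $65.70
Taxable wages = $1,012.22 − $65.70 = $946.52
State withholding: $946.52 × 0.05 = $47.33
Federal tax withheld: $946.52 × 0.2 = $189.30
State disability insurance: $1,012.22 × 0.0031 = $3.14
State unemployment insurance (employee share): $1,012.22 × 0.0097 = $9.82
Health insurance premium: $85.08
Life insurance premium: $27.94
Total deductions = $65.70 + $47.33 + $189.30 + $3.14 + $9.82 + $85.08 + $27.94 = $428.31
Net pay = $1,012.22 − $428.31 = $583.91

$583.91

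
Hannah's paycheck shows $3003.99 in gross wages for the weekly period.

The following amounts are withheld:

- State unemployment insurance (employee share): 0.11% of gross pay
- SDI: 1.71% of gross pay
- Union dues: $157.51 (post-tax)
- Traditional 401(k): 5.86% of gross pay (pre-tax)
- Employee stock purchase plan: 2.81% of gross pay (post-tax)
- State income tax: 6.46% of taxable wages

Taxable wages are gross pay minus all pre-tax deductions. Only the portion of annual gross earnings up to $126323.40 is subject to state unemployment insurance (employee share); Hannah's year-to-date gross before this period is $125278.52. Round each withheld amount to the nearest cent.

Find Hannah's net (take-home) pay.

$2350.83

Traditional 401(k): $3003.99 × 0.0586 = $176.03
Taxable wages = $3003.99 − $176.03 = $2827.96
State income tax: $2827.96 × 0.0646 = $182.69
SDI: $3003.99 × 0.0171 = $51.37
State unemployment insurance (employee share): only $126323.40 − $125278.52 = $1044.88 of this check is subject → $1044.88 × 0.0011 = $1.15
Union dues: $157.51
Employee stock purchase plan: $3003.99 × 0.0281 = $84.41
Total deductions = $176.03 + $182.69 + $51.37 + $1.15 + $157.51 + $84.41 = $653.16
Net pay = $3003.99 − $653.16 = $2350.83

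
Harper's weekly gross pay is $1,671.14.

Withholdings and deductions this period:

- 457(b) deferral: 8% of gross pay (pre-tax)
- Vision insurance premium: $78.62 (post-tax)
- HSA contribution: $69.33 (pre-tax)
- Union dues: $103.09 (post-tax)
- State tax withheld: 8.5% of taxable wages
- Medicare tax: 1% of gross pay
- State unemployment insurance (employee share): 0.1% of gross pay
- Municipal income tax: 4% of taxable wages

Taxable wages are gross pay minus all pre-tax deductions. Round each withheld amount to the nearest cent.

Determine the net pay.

$1,084.52

457(b) deferral: $1,671.14 × 0.08 = $133.69
HSA contribution: $69.33
Pre-tax total = $133.69 + $69.33 = $203.02
Taxable wages = $1,671.14 − $203.02 = $1,468.12
State tax withheld: $1,468.12 × 0.085 = $124.79
Municipal income tax: $1,468.12 × 0.04 = $58.72
State unemployment insurance (employee share): $1,671.14 × 0.001 = $1.67
Medicare tax: $1,671.14 × 0.01 = $16.71
Vision insurance premium: $78.62
Union dues: $103.09
Total deductions = $133.69 + $69.33 + $124.79 + $58.72 + $1.67 + $16.71 + $78.62 + $103.09 = $586.62
Net pay = $1,671.14 − $586.62 = $1,084.52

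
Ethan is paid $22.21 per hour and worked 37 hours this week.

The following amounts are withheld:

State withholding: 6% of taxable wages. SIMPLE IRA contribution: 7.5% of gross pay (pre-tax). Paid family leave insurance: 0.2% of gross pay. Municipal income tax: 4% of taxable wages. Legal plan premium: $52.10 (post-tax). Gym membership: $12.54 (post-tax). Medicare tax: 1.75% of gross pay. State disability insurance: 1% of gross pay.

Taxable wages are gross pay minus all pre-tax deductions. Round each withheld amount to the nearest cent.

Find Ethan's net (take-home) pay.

$595.24

Gross pay: 37 × $22.21 = $821.77
SIMPLE IRA contribution: $821.77 × 0.075 = $61.63
Taxable wages = $821.77 − $61.63 = $760.14
Municipal income tax: $760.14 × 0.04 = $30.41
State withholding: $760.14 × 0.06 = $45.61
State disability insurance: $821.77 × 0.01 = $8.22
Paid family leave insurance: $821.77 × 0.002 = $1.64
Medicare tax: $821.77 × 0.0175 = $14.38
Legal plan premium: $52.10
Gym membership: $12.54
Total deductions = $61.63 + $30.41 + $45.61 + $8.22 + $1.64 + $14.38 + $52.10 + $12.54 = $226.53
Net pay = $821.77 − $226.53 = $595.24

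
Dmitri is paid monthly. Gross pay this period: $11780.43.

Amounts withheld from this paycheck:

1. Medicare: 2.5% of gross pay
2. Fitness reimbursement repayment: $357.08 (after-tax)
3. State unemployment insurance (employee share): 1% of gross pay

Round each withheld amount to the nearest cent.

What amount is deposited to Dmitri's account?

State unemployment insurance (employee share): $11780.43 × 0.01 = $117.80
Medicare: $11780.43 × 0.025 = $294.51
Fitness reimbursement repayment: $357.08
Total deductions = $117.80 + $294.51 + $357.08 = $769.39
Net pay = $11780.43 − $769.39 = $11011.04

$11011.04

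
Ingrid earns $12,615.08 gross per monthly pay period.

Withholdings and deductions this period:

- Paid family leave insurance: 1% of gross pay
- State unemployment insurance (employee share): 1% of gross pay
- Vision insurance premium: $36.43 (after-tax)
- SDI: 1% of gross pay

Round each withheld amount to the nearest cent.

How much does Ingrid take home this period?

Paid family leave insurance: $12,615.08 × 0.01 = $126.15
SDI: $12,615.08 × 0.01 = $126.15
State unemployment insurance (employee share): $12,615.08 × 0.01 = $126.15
Vision insurance premium: $36.43
Total deductions = $126.15 + $126.15 + $126.15 + $36.43 = $414.88
Net pay = $12,615.08 − $414.88 = $12,200.20

$12,200.20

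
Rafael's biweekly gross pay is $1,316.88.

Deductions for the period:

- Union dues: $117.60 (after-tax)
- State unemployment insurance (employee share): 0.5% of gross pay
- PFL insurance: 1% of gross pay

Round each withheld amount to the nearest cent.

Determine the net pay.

State unemployment insurance (employee share): $1,316.88 × 0.005 = $6.58
PFL insurance: $1,316.88 × 0.01 = $13.17
Union dues: $117.60
Total deductions = $6.58 + $13.17 + $117.60 = $137.35
Net pay = $1,316.88 − $137.35 = $1,179.53

$1,179.53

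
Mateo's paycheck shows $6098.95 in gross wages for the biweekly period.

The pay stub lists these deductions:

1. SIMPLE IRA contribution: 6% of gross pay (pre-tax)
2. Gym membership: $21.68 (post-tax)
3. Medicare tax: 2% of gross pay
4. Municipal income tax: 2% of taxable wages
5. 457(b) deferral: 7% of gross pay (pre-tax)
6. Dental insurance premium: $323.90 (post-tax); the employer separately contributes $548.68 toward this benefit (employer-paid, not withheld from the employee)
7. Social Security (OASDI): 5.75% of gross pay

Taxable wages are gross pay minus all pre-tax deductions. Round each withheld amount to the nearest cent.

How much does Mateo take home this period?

$4381.71

457(b) deferral: $6098.95 × 0.07 = $426.93
SIMPLE IRA contribution: $6098.95 × 0.06 = $365.94
Pre-tax total = $426.93 + $365.94 = $792.87
Taxable wages = $6098.95 − $792.87 = $5306.08
Municipal income tax: $5306.08 × 0.02 = $106.12
Social Security (OASDI): $6098.95 × 0.0575 = $350.69
Medicare tax: $6098.95 × 0.02 = $121.98
Gym membership: $21.68
Dental insurance premium: $323.90
(Employer's $548.68 toward dental insurance premium is not withheld from the employee.)
Total deductions = $426.93 + $365.94 + $106.12 + $350.69 + $121.98 + $21.68 + $323.90 = $1717.24
Net pay = $6098.95 − $1717.24 = $4381.71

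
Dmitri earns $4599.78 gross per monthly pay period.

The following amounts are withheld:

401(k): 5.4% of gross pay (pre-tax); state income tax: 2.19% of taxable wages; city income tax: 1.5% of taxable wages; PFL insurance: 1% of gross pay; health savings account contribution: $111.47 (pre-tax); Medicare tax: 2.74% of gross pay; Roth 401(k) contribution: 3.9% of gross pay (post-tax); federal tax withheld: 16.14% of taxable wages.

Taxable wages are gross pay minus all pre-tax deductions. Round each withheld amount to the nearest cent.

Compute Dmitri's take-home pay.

Health savings account contribution: $111.47
401(k): $4599.78 × 0.054 = $248.39
Pre-tax total = $111.47 + $248.39 = $359.86
Taxable wages = $4599.78 − $359.86 = $4239.92
State income tax: $4239.92 × 0.0219 = $92.85
City income tax: $4239.92 × 0.015 = $63.60
Federal tax withheld: $4239.92 × 0.1614 = $684.32
Medicare tax: $4599.78 × 0.0274 = $126.03
PFL insurance: $4599.78 × 0.01 = $46.00
Roth 401(k) contribution: $4599.78 × 0.039 = $179.39
Total deductions = $111.47 + $248.39 + $92.85 + $63.60 + $684.32 + $126.03 + $46.00 + $179.39 = $1552.05
Net pay = $4599.78 − $1552.05 = $3047.73

$3047.73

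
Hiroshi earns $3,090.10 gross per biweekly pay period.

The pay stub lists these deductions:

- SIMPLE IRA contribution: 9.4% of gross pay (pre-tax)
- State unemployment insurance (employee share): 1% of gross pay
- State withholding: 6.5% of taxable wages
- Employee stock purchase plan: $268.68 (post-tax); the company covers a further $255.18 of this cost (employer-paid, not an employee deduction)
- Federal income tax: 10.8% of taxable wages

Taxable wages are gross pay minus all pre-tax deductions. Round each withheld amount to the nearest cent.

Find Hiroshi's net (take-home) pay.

SIMPLE IRA contribution: $3,090.10 × 0.094 = $290.47
Taxable wages = $3,090.10 − $290.47 = $2,799.63
State withholding: $2,799.63 × 0.065 = $181.98
Federal income tax: $2,799.63 × 0.108 = $302.36
State unemployment insurance (employee share): $3,090.10 × 0.01 = $30.90
Employee stock purchase plan: $268.68
(Employer's $255.18 toward employee stock purchase plan is not withheld from the employee.)
Total deductions = $290.47 + $181.98 + $302.36 + $30.90 + $268.68 = $1,074.39
Net pay = $3,090.10 − $1,074.39 = $2,015.71

$2,015.71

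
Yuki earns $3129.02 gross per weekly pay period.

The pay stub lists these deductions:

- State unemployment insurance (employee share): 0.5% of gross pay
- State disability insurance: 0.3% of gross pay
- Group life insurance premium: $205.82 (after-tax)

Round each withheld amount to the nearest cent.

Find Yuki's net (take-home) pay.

State disability insurance: $3129.02 × 0.003 = $9.39
State unemployment insurance (employee share): $3129.02 × 0.005 = $15.65
Group life insurance premium: $205.82
Total deductions = $9.39 + $15.65 + $205.82 = $230.86
Net pay = $3129.02 − $230.86 = $2898.16

$2898.16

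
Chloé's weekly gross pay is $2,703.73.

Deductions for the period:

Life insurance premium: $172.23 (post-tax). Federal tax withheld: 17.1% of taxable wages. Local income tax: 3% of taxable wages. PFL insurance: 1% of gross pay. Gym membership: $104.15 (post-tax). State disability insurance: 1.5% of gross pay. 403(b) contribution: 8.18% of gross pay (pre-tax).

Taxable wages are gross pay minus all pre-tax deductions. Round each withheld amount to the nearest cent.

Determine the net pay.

403(b) contribution: $2,703.73 × 0.0818 = $221.17
Taxable wages = $2,703.73 − $221.17 = $2,482.56
Federal tax withheld: $2,482.56 × 0.171 = $424.52
Local income tax: $2,482.56 × 0.03 = $74.48
PFL insurance: $2,703.73 × 0.01 = $27.04
State disability insurance: $2,703.73 × 0.015 = $40.56
Life insurance premium: $172.23
Gym membership: $104.15
Total deductions = $221.17 + $424.52 + $74.48 + $27.04 + $40.56 + $172.23 + $104.15 = $1,064.15
Net pay = $2,703.73 − $1,064.15 = $1,639.58

$1,639.58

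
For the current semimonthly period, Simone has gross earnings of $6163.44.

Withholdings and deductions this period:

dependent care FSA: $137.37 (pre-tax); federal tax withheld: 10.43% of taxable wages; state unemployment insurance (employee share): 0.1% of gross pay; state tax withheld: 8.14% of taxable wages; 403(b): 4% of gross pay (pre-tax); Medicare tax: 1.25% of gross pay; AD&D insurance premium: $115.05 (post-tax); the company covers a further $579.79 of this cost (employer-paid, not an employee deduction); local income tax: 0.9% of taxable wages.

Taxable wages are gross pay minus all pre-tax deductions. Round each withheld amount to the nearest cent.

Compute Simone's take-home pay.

$4456.01

403(b): $6163.44 × 0.04 = $246.54
Dependent care FSA: $137.37
Pre-tax total = $246.54 + $137.37 = $383.91
Taxable wages = $6163.44 − $383.91 = $5779.53
State tax withheld: $5779.53 × 0.0814 = $470.45
Local income tax: $5779.53 × 0.009 = $52.02
Federal tax withheld: $5779.53 × 0.1043 = $602.80
Medicare tax: $6163.44 × 0.0125 = $77.04
State unemployment insurance (employee share): $6163.44 × 0.001 = $6.16
AD&D insurance premium: $115.05
(Employer's $579.79 toward AD&D insurance premium is not withheld from the employee.)
Total deductions = $246.54 + $137.37 + $470.45 + $52.02 + $602.80 + $77.04 + $6.16 + $115.05 = $1707.43
Net pay = $6163.44 − $1707.43 = $4456.01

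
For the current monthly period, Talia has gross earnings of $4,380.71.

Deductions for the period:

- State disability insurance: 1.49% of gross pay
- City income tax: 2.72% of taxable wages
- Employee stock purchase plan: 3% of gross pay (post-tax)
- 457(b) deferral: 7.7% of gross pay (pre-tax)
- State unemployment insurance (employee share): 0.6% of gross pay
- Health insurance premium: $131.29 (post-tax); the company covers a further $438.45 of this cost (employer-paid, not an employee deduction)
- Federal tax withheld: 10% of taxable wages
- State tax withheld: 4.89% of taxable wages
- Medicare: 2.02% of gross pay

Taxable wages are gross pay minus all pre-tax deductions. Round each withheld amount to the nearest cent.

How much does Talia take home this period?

$2,888.61

457(b) deferral: $4,380.71 × 0.077 = $337.31
Taxable wages = $4,380.71 − $337.31 = $4,043.40
State tax withheld: $4,043.40 × 0.0489 = $197.72
Federal tax withheld: $4,043.40 × 0.1 = $404.34
City income tax: $4,043.40 × 0.0272 = $109.98
State disability insurance: $4,380.71 × 0.0149 = $65.27
State unemployment insurance (employee share): $4,380.71 × 0.006 = $26.28
Medicare: $4,380.71 × 0.0202 = $88.49
Employee stock purchase plan: $4,380.71 × 0.03 = $131.42
Health insurance premium: $131.29
(Employer's $438.45 toward health insurance premium is not withheld from the employee.)
Total deductions = $337.31 + $197.72 + $404.34 + $109.98 + $65.27 + $26.28 + $88.49 + $131.42 + $131.29 = $1,492.10
Net pay = $4,380.71 − $1,492.10 = $2,888.61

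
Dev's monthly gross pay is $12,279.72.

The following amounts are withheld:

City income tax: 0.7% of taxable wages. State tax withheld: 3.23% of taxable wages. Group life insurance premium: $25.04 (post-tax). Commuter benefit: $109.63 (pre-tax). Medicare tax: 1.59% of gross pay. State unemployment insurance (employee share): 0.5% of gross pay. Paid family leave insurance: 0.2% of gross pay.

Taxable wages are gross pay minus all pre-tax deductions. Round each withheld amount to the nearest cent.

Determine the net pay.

Commuter benefit: $109.63
Taxable wages = $12,279.72 − $109.63 = $12,170.09
City income tax: $12,170.09 × 0.007 = $85.19
State tax withheld: $12,170.09 × 0.0323 = $393.09
State unemployment insurance (employee share): $12,279.72 × 0.005 = $61.40
Medicare tax: $12,279.72 × 0.0159 = $195.25
Paid family leave insurance: $12,279.72 × 0.002 = $24.56
Group life insurance premium: $25.04
Total deductions = $109.63 + $85.19 + $393.09 + $61.40 + $195.25 + $24.56 + $25.04 = $894.16
Net pay = $12,279.72 − $894.16 = $11,385.56

$11,385.56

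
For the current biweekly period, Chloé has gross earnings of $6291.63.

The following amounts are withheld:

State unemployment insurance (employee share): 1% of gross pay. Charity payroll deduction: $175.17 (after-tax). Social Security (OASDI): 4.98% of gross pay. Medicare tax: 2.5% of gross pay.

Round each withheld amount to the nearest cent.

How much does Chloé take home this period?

State unemployment insurance (employee share): $6291.63 × 0.01 = $62.92
Social Security (OASDI): $6291.63 × 0.0498 = $313.32
Medicare tax: $6291.63 × 0.025 = $157.29
Charity payroll deduction: $175.17
Total deductions = $62.92 + $313.32 + $157.29 + $175.17 = $708.70
Net pay = $6291.63 − $708.70 = $5582.93

$5582.93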